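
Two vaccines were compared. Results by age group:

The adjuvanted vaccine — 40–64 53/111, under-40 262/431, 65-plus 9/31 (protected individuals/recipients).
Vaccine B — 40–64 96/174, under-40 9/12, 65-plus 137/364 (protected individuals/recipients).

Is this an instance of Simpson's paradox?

40–64: the adjuvanted vaccine 53/111 = 47.7%, Vaccine B 96/174 = 55.2% → Vaccine B
Under-40: the adjuvanted vaccine 262/431 = 60.8%, Vaccine B 9/12 = 75.0% → Vaccine B
65-plus: the adjuvanted vaccine 9/31 = 29.0%, Vaccine B 137/364 = 37.6% → Vaccine B
Overall: the adjuvanted vaccine 324/573 = 56.5%, Vaccine B 242/550 = 44.0% → the adjuvanted vaccine
Vaccine B wins each age group but the adjuvanted vaccine wins overall — the comparison reverses. Vaccine B's recipients skew toward 65-plus, which has a lower base rate.

Yes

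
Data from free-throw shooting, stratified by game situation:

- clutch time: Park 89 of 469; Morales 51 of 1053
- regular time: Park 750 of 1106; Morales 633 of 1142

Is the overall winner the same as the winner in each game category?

Clutch time: Park 89/469 = 19.0%, Morales 51/1053 = 4.8% → Park
Regular time: Park 750/1106 = 67.8%, Morales 633/1142 = 55.4% → Park
Overall: Park 839/1575 = 53.3%, Morales 684/2195 = 31.2% → Park
Park wins overall and in every game group — no reversal.

Yes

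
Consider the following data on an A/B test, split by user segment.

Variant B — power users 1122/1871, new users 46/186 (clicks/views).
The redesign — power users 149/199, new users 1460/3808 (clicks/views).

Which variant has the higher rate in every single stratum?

Power users: Variant B 1122/1871 = 60.0%, the redesign 149/199 = 74.9% → the redesign
New users: Variant B 46/186 = 24.7%, the redesign 1460/3808 = 38.3% → the redesign
The redesign has the higher rate in both groups.

the redesign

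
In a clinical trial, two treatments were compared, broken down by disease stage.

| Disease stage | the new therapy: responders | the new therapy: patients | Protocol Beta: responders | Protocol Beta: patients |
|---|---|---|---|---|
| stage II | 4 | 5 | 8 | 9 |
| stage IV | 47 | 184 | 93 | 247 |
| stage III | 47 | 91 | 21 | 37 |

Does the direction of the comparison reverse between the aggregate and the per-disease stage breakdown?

No

Stage II: the new therapy 4/5 = 80.0%, Protocol Beta 8/9 = 88.9% → Protocol Beta
Stage IV: the new therapy 47/184 = 25.5%, Protocol Beta 93/247 = 37.7% → Protocol Beta
Stage III: the new therapy 47/91 = 51.6%, Protocol Beta 21/37 = 56.8% → Protocol Beta
Overall: the new therapy 98/280 = 35.0%, Protocol Beta 122/293 = 41.6% → Protocol Beta
Protocol Beta wins overall and in every disease group — no reversal.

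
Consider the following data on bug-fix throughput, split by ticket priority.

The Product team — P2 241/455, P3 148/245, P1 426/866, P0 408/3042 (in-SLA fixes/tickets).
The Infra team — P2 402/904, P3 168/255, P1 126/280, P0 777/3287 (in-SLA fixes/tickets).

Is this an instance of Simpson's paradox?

No

P2: the Product team 241/455 = 53.0%, the Infra team 402/904 = 44.5% → the Product team
P3: the Product team 148/245 = 60.4%, the Infra team 168/255 = 65.9% → the Infra team
P1: the Product team 426/866 = 49.2%, the Infra team 126/280 = 45.0% → the Product team
P0: the Product team 408/3042 = 13.4%, the Infra team 777/3287 = 23.6% → the Infra team
Overall: the Product team 1223/4608 = 26.5%, the Infra team 1473/4726 = 31.2% → the Infra team
Neither sweeps: the Product team wins 2 of 4 groups, the Infra team wins 2. The Infra team wins overall but not every group — no Simpson reversal.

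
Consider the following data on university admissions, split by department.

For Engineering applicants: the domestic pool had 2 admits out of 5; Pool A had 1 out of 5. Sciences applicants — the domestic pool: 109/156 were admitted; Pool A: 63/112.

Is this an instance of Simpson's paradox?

Engineering: the domestic pool 2/5 = 40.0%, Pool A 1/5 = 20.0% → the domestic pool
Sciences: the domestic pool 109/156 = 69.9%, Pool A 63/112 = 56.2% → the domestic pool
Overall: the domestic pool 111/161 = 68.9%, Pool A 64/117 = 54.7% → the domestic pool
The domestic pool wins overall and in every department group — no reversal.

No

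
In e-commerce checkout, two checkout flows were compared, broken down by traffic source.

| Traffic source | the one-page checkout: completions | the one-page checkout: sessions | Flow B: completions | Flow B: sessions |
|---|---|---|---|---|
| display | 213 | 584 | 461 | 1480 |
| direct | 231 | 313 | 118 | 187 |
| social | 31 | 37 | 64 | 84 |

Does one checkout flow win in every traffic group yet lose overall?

No

Display: the one-page checkout 213/584 = 36.5%, Flow B 461/1480 = 31.1% → the one-page checkout
Direct: the one-page checkout 231/313 = 73.8%, Flow B 118/187 = 63.1% → the one-page checkout
Social: the one-page checkout 31/37 = 83.8%, Flow B 64/84 = 76.2% → the one-page checkout
Overall: the one-page checkout 475/934 = 50.9%, Flow B 643/1751 = 36.7% → the one-page checkout
The one-page checkout wins overall and in every traffic group — no reversal.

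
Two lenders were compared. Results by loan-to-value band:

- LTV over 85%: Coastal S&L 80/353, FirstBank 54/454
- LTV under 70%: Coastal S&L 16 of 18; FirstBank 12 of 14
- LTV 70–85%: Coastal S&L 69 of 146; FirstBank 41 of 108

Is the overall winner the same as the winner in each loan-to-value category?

Yes

LTV over 85%: Coastal S&L 80/353 = 22.7%, FirstBank 54/454 = 11.9% → Coastal S&L
LTV under 70%: Coastal S&L 16/18 = 88.9%, FirstBank 12/14 = 85.7% → Coastal S&L
LTV 70–85%: Coastal S&L 69/146 = 47.3%, FirstBank 41/108 = 38.0% → Coastal S&L
Overall: Coastal S&L 165/517 = 31.9%, FirstBank 107/576 = 18.6% → Coastal S&L
Coastal S&L wins overall and in every loan-to-value group — no reversal.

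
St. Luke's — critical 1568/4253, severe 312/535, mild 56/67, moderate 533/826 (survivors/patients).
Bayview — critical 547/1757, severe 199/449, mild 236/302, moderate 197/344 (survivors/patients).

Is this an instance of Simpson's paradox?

Critical: St. Luke's 1568/4253 = 36.9%, Bayview 547/1757 = 31.1% → St. Luke's
Severe: St. Luke's 312/535 = 58.3%, Bayview 199/449 = 44.3% → St. Luke's
Mild: St. Luke's 56/67 = 83.6%, Bayview 236/302 = 78.1% → St. Luke's
Moderate: St. Luke's 533/826 = 64.5%, Bayview 197/344 = 57.3% → St. Luke's
Overall: St. Luke's 2469/5681 = 43.5%, Bayview 1179/2852 = 41.3% → St. Luke's
St. Luke's wins overall and in every case group — no reversal.

No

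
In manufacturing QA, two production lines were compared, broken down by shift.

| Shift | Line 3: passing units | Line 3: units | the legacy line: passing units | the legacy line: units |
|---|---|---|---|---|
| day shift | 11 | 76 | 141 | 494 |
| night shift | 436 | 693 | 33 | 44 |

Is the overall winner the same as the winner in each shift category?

No

Day shift: Line 3 11/76 = 14.5%, the legacy line 141/494 = 28.5% → the legacy line
Night shift: Line 3 436/693 = 62.9%, the legacy line 33/44 = 75.0% → the legacy line
Overall: Line 3 447/769 = 58.1%, the legacy line 174/538 = 32.3% → Line 3
The legacy line wins each shift group but Line 3 wins overall — the comparison reverses. The legacy line's units skew toward day shift, which has a lower base rate.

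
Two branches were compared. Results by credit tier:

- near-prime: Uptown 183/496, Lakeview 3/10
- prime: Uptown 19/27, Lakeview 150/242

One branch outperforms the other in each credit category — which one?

Uptown

Near-prime: Uptown 183/496 = 36.9%, Lakeview 3/10 = 30.0% → Uptown
Prime: Uptown 19/27 = 70.4%, Lakeview 150/242 = 62.0% → Uptown
Uptown has the higher rate in both groups.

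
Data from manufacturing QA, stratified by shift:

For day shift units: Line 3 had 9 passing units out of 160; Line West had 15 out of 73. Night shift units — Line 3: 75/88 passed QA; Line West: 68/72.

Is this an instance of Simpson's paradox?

Day shift: Line 3 9/160 = 5.6%, Line West 15/73 = 20.5% → Line West
Night shift: Line 3 75/88 = 85.2%, Line West 68/72 = 94.4% → Line West
Overall: Line 3 84/248 = 33.9%, Line West 83/145 = 57.2% → Line West
Line West wins overall and in every shift group — no reversal.

No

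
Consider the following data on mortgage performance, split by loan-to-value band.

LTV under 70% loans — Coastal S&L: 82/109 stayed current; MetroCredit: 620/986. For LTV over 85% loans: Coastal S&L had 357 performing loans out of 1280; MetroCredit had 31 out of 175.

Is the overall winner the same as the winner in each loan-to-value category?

LTV under 70%: Coastal S&L 82/109 = 75.2%, MetroCredit 620/986 = 62.9% → Coastal S&L
LTV over 85%: Coastal S&L 357/1280 = 27.9%, MetroCredit 31/175 = 17.7% → Coastal S&L
Overall: Coastal S&L 439/1389 = 31.6%, MetroCredit 651/1161 = 56.1% → MetroCredit
Coastal S&L wins each loan-to-value group but MetroCredit wins overall — the comparison reverses. Coastal S&L's loans skew toward LTV over 85%, which has a lower base rate.

No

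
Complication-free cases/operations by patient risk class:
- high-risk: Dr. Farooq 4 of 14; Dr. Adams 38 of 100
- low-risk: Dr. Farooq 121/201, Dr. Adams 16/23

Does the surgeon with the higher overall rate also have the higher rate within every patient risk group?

No

High-risk: Dr. Farooq 4/14 = 28.6%, Dr. Adams 38/100 = 38.0% → Dr. Adams
Low-risk: Dr. Farooq 121/201 = 60.2%, Dr. Adams 16/23 = 69.6% → Dr. Adams
Overall: Dr. Farooq 125/215 = 58.1%, Dr. Adams 54/123 = 43.9% → Dr. Farooq
Dr. Adams wins each patient risk group but Dr. Farooq wins overall — the comparison reverses. Dr. Adams's operations skew toward high-risk, which has a lower base rate.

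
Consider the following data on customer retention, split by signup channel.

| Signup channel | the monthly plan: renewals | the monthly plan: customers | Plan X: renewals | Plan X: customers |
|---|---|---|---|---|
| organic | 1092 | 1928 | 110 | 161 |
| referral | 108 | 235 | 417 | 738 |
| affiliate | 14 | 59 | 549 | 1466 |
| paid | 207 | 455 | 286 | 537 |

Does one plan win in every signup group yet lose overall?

Organic: the monthly plan 1092/1928 = 56.6%, Plan X 110/161 = 68.3% → Plan X
Referral: the monthly plan 108/235 = 46.0%, Plan X 417/738 = 56.5% → Plan X
Affiliate: the monthly plan 14/59 = 23.7%, Plan X 549/1466 = 37.4% → Plan X
Paid: the monthly plan 207/455 = 45.5%, Plan X 286/537 = 53.3% → Plan X
Overall: the monthly plan 1421/2677 = 53.1%, Plan X 1362/2902 = 46.9% → the monthly plan
Plan X wins each signup group but the monthly plan wins overall — the comparison reverses. Plan X's customers skew toward affiliate, which has a lower base rate.

Yes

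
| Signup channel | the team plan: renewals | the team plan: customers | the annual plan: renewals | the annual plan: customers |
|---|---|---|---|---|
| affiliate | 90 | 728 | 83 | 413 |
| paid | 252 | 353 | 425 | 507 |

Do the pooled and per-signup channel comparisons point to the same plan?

Affiliate: the team plan 90/728 = 12.4%, the annual plan 83/413 = 20.1% → the annual plan
Paid: the team plan 252/353 = 71.4%, the annual plan 425/507 = 83.8% → the annual plan
Overall: the team plan 342/1081 = 31.6%, the annual plan 508/920 = 55.2% → the annual plan
The annual plan wins overall and in every signup group — no reversal.

Yes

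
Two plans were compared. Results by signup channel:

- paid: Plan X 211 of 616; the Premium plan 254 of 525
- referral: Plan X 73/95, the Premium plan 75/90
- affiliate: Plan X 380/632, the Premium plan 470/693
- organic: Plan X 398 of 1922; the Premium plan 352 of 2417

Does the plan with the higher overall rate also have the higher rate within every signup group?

No

Paid: Plan X 211/616 = 34.3%, the Premium plan 254/525 = 48.4% → the Premium plan
Referral: Plan X 73/95 = 76.8%, the Premium plan 75/90 = 83.3% → the Premium plan
Affiliate: Plan X 380/632 = 60.1%, the Premium plan 470/693 = 67.8% → the Premium plan
Organic: Plan X 398/1922 = 20.7%, the Premium plan 352/2417 = 14.6% → Plan X
Overall: Plan X 1062/3265 = 32.5%, the Premium plan 1151/3725 = 30.9% → Plan X
Neither sweeps: Plan X wins 1 of 4 groups, the Premium plan wins 3. Plan X wins overall but not every group — no Simpson reversal.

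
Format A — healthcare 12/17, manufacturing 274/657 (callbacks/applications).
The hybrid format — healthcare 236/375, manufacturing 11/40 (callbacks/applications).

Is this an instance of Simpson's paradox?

Yes

Healthcare: Format A 12/17 = 70.6%, the hybrid format 236/375 = 62.9% → Format A
Manufacturing: Format A 274/657 = 41.7%, the hybrid format 11/40 = 27.5% → Format A
Overall: Format A 286/674 = 42.4%, the hybrid format 247/415 = 59.5% → the hybrid format
Format A wins each industry group but the hybrid format wins overall — the comparison reverses. Format A's applications skew toward manufacturing, which has a lower base rate.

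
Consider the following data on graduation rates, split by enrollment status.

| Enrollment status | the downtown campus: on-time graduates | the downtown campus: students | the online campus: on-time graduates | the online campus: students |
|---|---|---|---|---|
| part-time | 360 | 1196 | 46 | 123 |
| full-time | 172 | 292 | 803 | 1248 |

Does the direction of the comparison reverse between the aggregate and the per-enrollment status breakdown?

Part-time: the downtown campus 360/1196 = 30.1%, the online campus 46/123 = 37.4% → the online campus
Full-time: the downtown campus 172/292 = 58.9%, the online campus 803/1248 = 64.3% → the online campus
Overall: the downtown campus 532/1488 = 35.8%, the online campus 849/1371 = 61.9% → the online campus
The online campus wins overall and in every enrollment group — no reversal.

No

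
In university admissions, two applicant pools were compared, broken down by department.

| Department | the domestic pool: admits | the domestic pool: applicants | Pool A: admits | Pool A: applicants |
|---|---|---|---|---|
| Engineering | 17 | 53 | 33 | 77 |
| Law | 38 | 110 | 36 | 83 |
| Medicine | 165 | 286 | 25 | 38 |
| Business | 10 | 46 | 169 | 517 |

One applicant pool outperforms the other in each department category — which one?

Engineering: the domestic pool 17/53 = 32.1%, Pool A 33/77 = 42.9% → Pool A
Law: the domestic pool 38/110 = 34.5%, Pool A 36/83 = 43.4% → Pool A
Medicine: the domestic pool 165/286 = 57.7%, Pool A 25/38 = 65.8% → Pool A
Business: the domestic pool 10/46 = 21.7%, Pool A 169/517 = 32.7% → Pool A
Pool A has the higher rate in all 4 groups.

Pool A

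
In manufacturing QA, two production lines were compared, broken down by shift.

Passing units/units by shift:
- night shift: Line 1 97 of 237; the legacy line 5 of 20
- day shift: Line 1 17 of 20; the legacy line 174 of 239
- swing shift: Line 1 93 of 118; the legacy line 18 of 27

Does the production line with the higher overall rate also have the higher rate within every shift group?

Night shift: Line 1 97/237 = 40.9%, the legacy line 5/20 = 25.0% → Line 1
Day shift: Line 1 17/20 = 85.0%, the legacy line 174/239 = 72.8% → Line 1
Swing shift: Line 1 93/118 = 78.8%, the legacy line 18/27 = 66.7% → Line 1
Overall: Line 1 207/375 = 55.2%, the legacy line 197/286 = 68.9% → the legacy line
Line 1 wins each shift group but the legacy line wins overall — the comparison reverses. Line 1's units skew toward night shift, which has a lower base rate.

No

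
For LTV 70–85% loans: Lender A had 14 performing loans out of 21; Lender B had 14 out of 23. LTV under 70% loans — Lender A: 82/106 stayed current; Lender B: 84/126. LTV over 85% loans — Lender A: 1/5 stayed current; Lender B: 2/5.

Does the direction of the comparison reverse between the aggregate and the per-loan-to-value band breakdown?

No

LTV 70–85%: Lender A 14/21 = 66.7%, Lender B 14/23 = 60.9% → Lender A
LTV under 70%: Lender A 82/106 = 77.4%, Lender B 84/126 = 66.7% → Lender A
LTV over 85%: Lender A 1/5 = 20.0%, Lender B 2/5 = 40.0% → Lender B
Overall: Lender A 97/132 = 73.5%, Lender B 100/154 = 64.9% → Lender A
Neither sweeps: Lender A wins 2 of 3 groups, Lender B wins 1. Lender A wins overall but not every group — no Simpson reversal.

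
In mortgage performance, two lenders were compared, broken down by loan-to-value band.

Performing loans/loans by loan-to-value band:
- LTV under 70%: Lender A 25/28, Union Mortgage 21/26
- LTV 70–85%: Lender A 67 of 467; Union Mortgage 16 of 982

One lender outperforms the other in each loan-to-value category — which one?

LTV under 70%: Lender A 25/28 = 89.3%, Union Mortgage 21/26 = 80.8% → Lender A
LTV 70–85%: Lender A 67/467 = 14.3%, Union Mortgage 16/982 = 1.6% → Lender A
Lender A has the higher rate in both groups.

Lender A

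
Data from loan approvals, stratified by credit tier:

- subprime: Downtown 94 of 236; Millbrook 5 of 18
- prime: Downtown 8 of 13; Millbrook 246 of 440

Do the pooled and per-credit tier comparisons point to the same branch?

No

Subprime: Downtown 94/236 = 39.8%, Millbrook 5/18 = 27.8% → Downtown
Prime: Downtown 8/13 = 61.5%, Millbrook 246/440 = 55.9% → Downtown
Overall: Downtown 102/249 = 41.0%, Millbrook 251/458 = 54.8% → Millbrook
Downtown wins each credit group but Millbrook wins overall — the comparison reverses. Downtown's applications skew toward subprime, which has a lower base rate.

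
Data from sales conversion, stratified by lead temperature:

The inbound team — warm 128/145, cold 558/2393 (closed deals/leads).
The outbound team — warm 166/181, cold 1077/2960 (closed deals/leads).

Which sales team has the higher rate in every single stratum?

Warm: the inbound team 128/145 = 88.3%, the outbound team 166/181 = 91.7% → the outbound team
Cold: the inbound team 558/2393 = 23.3%, the outbound team 1077/2960 = 36.4% → the outbound team
The outbound team has the higher rate in both groups.

the outbound team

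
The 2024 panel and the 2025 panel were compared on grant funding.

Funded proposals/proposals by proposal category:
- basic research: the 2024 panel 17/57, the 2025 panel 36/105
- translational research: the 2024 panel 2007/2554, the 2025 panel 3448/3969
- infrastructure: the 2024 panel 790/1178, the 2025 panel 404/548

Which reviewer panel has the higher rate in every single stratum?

the 2025 panel

Basic research: the 2024 panel 17/57 = 29.8%, the 2025 panel 36/105 = 34.3% → the 2025 panel
Translational research: the 2024 panel 2007/2554 = 78.6%, the 2025 panel 3448/3969 = 86.9% → the 2025 panel
Infrastructure: the 2024 panel 790/1178 = 67.1%, the 2025 panel 404/548 = 73.7% → the 2025 panel
The 2025 panel has the higher rate in all 3 groups.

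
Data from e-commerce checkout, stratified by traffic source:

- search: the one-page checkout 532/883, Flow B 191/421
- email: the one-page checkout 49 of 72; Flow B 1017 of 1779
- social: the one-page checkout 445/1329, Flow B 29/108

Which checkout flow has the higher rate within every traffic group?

Search: the one-page checkout 532/883 = 60.2%, Flow B 191/421 = 45.4% → the one-page checkout
Email: the one-page checkout 49/72 = 68.1%, Flow B 1017/1779 = 57.2% → the one-page checkout
Social: the one-page checkout 445/1329 = 33.5%, Flow B 29/108 = 26.9% → the one-page checkout
The one-page checkout has the higher rate in all 3 groups.

the one-page checkout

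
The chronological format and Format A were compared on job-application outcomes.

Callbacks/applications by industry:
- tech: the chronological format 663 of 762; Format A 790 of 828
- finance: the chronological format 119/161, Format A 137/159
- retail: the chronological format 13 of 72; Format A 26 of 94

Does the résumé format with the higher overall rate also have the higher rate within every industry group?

Tech: the chronological format 663/762 = 87.0%, Format A 790/828 = 95.4% → Format A
Finance: the chronological format 119/161 = 73.9%, Format A 137/159 = 86.2% → Format A
Retail: the chronological format 13/72 = 18.1%, Format A 26/94 = 27.7% → Format A
Overall: the chronological format 795/995 = 79.9%, Format A 953/1081 = 88.2% → Format A
Format A wins overall and in every industry group — no reversal.

Yes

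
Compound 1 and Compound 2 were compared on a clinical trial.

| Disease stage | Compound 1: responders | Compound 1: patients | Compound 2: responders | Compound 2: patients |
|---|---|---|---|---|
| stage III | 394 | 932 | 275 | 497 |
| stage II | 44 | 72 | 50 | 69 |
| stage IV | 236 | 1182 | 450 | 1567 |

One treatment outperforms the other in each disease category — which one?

Stage III: Compound 1 394/932 = 42.3%, Compound 2 275/497 = 55.3% → Compound 2
Stage II: Compound 1 44/72 = 61.1%, Compound 2 50/69 = 72.5% → Compound 2
Stage IV: Compound 1 236/1182 = 20.0%, Compound 2 450/1567 = 28.7% → Compound 2
Compound 2 has the higher rate in all 3 groups.

Compound 2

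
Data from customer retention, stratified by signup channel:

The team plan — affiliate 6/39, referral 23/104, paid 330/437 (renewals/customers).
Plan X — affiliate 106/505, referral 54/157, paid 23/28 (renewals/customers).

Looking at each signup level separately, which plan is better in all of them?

Plan X

Affiliate: the team plan 6/39 = 15.4%, Plan X 106/505 = 21.0% → Plan X
Referral: the team plan 23/104 = 22.1%, Plan X 54/157 = 34.4% → Plan X
Paid: the team plan 330/437 = 75.5%, Plan X 23/28 = 82.1% → Plan X
Plan X has the higher rate in all 3 groups.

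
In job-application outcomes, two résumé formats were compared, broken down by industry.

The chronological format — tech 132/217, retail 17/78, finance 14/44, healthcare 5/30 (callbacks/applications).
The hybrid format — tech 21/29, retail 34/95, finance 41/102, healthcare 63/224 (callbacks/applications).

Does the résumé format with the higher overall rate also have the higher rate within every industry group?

No

Tech: the chronological format 132/217 = 60.8%, the hybrid format 21/29 = 72.4% → the hybrid format
Retail: the chronological format 17/78 = 21.8%, the hybrid format 34/95 = 35.8% → the hybrid format
Finance: the chronological format 14/44 = 31.8%, the hybrid format 41/102 = 40.2% → the hybrid format
Healthcare: the chronological format 5/30 = 16.7%, the hybrid format 63/224 = 28.1% → the hybrid format
Overall: the chronological format 168/369 = 45.5%, the hybrid format 159/450 = 35.3% → the chronological format
The hybrid format wins each industry group but the chronological format wins overall — the comparison reverses. The hybrid format's applications skew toward healthcare, which has a lower base rate.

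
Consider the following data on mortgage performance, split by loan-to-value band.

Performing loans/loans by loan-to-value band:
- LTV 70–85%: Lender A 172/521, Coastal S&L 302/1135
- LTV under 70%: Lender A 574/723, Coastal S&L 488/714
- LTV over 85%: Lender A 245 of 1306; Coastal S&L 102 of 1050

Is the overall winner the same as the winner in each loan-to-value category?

Yes

LTV 70–85%: Lender A 172/521 = 33.0%, Coastal S&L 302/1135 = 26.6% → Lender A
LTV under 70%: Lender A 574/723 = 79.4%, Coastal S&L 488/714 = 68.3% → Lender A
LTV over 85%: Lender A 245/1306 = 18.8%, Coastal S&L 102/1050 = 9.7% → Lender A
Overall: Lender A 991/2550 = 38.9%, Coastal S&L 892/2899 = 30.8% → Lender A
Lender A wins overall and in every loan-to-value group — no reversal.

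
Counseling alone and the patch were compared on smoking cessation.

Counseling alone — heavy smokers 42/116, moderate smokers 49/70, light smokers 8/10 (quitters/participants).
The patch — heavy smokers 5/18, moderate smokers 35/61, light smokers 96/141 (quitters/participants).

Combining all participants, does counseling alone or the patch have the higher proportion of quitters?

Heavy smokers: counseling alone 42/116 = 36.2%, the patch 5/18 = 27.8% → counseling alone
Moderate smokers: counseling alone 49/70 = 70.0%, the patch 35/61 = 57.4% → counseling alone
Light smokers: counseling alone 8/10 = 80.0%, the patch 96/141 = 68.1% → counseling alone
Overall: counseling alone 99/196 = 50.5%, the patch 136/220 = 61.8% → the patch
(Counseling alone wins every dependence group but the patch wins overall — counseling alone's participants skew toward the low-rate heavy smokers group.)

the patch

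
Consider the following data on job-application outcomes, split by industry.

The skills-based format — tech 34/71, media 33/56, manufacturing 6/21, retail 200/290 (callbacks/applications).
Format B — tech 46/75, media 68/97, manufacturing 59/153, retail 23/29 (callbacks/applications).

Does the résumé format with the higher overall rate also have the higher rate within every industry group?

No

Tech: the skills-based format 34/71 = 47.9%, Format B 46/75 = 61.3% → Format B
Media: the skills-based format 33/56 = 58.9%, Format B 68/97 = 70.1% → Format B
Manufacturing: the skills-based format 6/21 = 28.6%, Format B 59/153 = 38.6% → Format B
Retail: the skills-based format 200/290 = 69.0%, Format B 23/29 = 79.3% → Format B
Overall: the skills-based format 273/438 = 62.3%, Format B 196/354 = 55.4% → the skills-based format
Format B wins each industry group but the skills-based format wins overall — the comparison reverses. Format B's applications skew toward manufacturing, which has a lower base rate.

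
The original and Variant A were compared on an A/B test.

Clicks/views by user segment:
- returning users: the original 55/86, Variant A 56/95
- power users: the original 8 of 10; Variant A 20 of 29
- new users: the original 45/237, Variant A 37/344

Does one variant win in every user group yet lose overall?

No

Returning users: the original 55/86 = 64.0%, Variant A 56/95 = 58.9% → the original
Power users: the original 8/10 = 80.0%, Variant A 20/29 = 69.0% → the original
New users: the original 45/237 = 19.0%, Variant A 37/344 = 10.8% → the original
Overall: the original 108/333 = 32.4%, Variant A 113/468 = 24.1% → the original
The original wins overall and in every user group — no reversal.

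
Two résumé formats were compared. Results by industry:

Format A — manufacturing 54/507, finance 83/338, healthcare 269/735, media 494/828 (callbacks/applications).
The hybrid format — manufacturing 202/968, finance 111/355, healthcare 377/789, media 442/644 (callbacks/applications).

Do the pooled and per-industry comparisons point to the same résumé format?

Manufacturing: Format A 54/507 = 10.7%, the hybrid format 202/968 = 20.9% → the hybrid format
Finance: Format A 83/338 = 24.6%, the hybrid format 111/355 = 31.3% → the hybrid format
Healthcare: Format A 269/735 = 36.6%, the hybrid format 377/789 = 47.8% → the hybrid format
Media: Format A 494/828 = 59.7%, the hybrid format 442/644 = 68.6% → the hybrid format
Overall: Format A 900/2408 = 37.4%, the hybrid format 1132/2756 = 41.1% → the hybrid format
The hybrid format wins overall and in every industry group — no reversal.

Yes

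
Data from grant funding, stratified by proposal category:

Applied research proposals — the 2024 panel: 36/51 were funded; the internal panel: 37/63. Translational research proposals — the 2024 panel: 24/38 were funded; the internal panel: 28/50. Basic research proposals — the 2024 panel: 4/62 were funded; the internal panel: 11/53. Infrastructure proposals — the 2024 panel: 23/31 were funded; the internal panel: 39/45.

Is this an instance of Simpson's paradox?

Applied research: the 2024 panel 36/51 = 70.6%, the internal panel 37/63 = 58.7% → the 2024 panel
Translational research: the 2024 panel 24/38 = 63.2%, the internal panel 28/50 = 56.0% → the 2024 panel
Basic research: the 2024 panel 4/62 = 6.5%, the internal panel 11/53 = 20.8% → the internal panel
Infrastructure: the 2024 panel 23/31 = 74.2%, the internal panel 39/45 = 86.7% → the internal panel
Overall: the 2024 panel 87/182 = 47.8%, the internal panel 115/211 = 54.5% → the internal panel
Neither sweeps: the 2024 panel wins 2 of 4 groups, the internal panel wins 2. The internal panel wins overall but not every group — no Simpson reversal.

No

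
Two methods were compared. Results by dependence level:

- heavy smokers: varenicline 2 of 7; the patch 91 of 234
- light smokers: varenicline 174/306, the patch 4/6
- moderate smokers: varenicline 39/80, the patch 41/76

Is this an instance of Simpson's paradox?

Heavy smokers: varenicline 2/7 = 28.6%, the patch 91/234 = 38.9% → the patch
Light smokers: varenicline 174/306 = 56.9%, the patch 4/6 = 66.7% → the patch
Moderate smokers: varenicline 39/80 = 48.8%, the patch 41/76 = 53.9% → the patch
Overall: varenicline 215/393 = 54.7%, the patch 136/316 = 43.0% → varenicline
The patch wins each dependence group but varenicline wins overall — the comparison reverses. The patch's participants skew toward heavy smokers, which has a lower base rate.

Yes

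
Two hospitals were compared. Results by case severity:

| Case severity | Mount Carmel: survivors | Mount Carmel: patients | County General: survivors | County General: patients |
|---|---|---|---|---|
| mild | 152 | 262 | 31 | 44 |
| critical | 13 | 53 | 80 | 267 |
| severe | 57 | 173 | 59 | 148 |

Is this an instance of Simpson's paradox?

Mild: Mount Carmel 152/262 = 58.0%, County General 31/44 = 70.5% → County General
Critical: Mount Carmel 13/53 = 24.5%, County General 80/267 = 30.0% → County General
Severe: Mount Carmel 57/173 = 32.9%, County General 59/148 = 39.9% → County General
Overall: Mount Carmel 222/488 = 45.5%, County General 170/459 = 37.0% → Mount Carmel
County General wins each case group but Mount Carmel wins overall — the comparison reverses. County General's patients skew toward critical, which has a lower base rate.

Yes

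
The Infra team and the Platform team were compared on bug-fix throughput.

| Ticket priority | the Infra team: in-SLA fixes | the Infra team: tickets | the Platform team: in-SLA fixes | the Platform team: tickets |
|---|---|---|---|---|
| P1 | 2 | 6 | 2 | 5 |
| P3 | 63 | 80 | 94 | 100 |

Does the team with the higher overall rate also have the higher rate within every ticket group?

Yes

P1: the Infra team 2/6 = 33.3%, the Platform team 2/5 = 40.0% → the Platform team
P3: the Infra team 63/80 = 78.8%, the Platform team 94/100 = 94.0% → the Platform team
Overall: the Infra team 65/86 = 75.6%, the Platform team 96/105 = 91.4% → the Platform team
The Platform team wins overall and in every ticket group — no reversal.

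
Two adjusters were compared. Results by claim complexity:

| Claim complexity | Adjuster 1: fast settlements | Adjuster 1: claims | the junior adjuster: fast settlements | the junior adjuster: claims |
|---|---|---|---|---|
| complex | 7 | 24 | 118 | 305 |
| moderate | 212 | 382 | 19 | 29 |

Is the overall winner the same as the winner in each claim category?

Complex: Adjuster 1 7/24 = 29.2%, the junior adjuster 118/305 = 38.7% → the junior adjuster
Moderate: Adjuster 1 212/382 = 55.5%, the junior adjuster 19/29 = 65.5% → the junior adjuster
Overall: Adjuster 1 219/406 = 53.9%, the junior adjuster 137/334 = 41.0% → Adjuster 1
The junior adjuster wins each claim group but Adjuster 1 wins overall — the comparison reverses. The junior adjuster's claims skew toward complex, which has a lower base rate.

No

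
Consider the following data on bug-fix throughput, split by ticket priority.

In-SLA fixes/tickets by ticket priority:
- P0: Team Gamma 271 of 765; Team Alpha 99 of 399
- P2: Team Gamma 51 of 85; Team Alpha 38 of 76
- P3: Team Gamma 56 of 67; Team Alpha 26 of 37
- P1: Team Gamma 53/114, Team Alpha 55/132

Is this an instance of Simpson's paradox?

P0: Team Gamma 271/765 = 35.4%, Team Alpha 99/399 = 24.8% → Team Gamma
P2: Team Gamma 51/85 = 60.0%, Team Alpha 38/76 = 50.0% → Team Gamma
P3: Team Gamma 56/67 = 83.6%, Team Alpha 26/37 = 70.3% → Team Gamma
P1: Team Gamma 53/114 = 46.5%, Team Alpha 55/132 = 41.7% → Team Gamma
Overall: Team Gamma 431/1031 = 41.8%, Team Alpha 218/644 = 33.9% → Team Gamma
Team Gamma wins overall and in every ticket group — no reversal.

No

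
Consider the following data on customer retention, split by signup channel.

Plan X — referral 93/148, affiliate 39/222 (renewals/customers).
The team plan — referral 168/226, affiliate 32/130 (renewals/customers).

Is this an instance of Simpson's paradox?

No

Referral: Plan X 93/148 = 62.8%, the team plan 168/226 = 74.3% → the team plan
Affiliate: Plan X 39/222 = 17.6%, the team plan 32/130 = 24.6% → the team plan
Overall: Plan X 132/370 = 35.7%, the team plan 200/356 = 56.2% → the team plan
The team plan wins overall and in every signup group — no reversal.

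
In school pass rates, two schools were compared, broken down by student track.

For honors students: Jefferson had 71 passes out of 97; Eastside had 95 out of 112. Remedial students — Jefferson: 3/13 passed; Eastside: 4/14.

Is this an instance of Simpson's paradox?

No

Honors: Jefferson 71/97 = 73.2%, Eastside 95/112 = 84.8% → Eastside
Remedial: Jefferson 3/13 = 23.1%, Eastside 4/14 = 28.6% → Eastside
Overall: Jefferson 74/110 = 67.3%, Eastside 99/126 = 78.6% → Eastside
Eastside wins overall and in every student group — no reversal.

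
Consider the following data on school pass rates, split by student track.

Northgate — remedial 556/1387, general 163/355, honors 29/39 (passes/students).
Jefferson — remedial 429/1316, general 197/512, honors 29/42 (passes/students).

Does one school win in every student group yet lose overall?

Remedial: Northgate 556/1387 = 40.1%, Jefferson 429/1316 = 32.6% → Northgate
General: Northgate 163/355 = 45.9%, Jefferson 197/512 = 38.5% → Northgate
Honors: Northgate 29/39 = 74.4%, Jefferson 29/42 = 69.0% → Northgate
Overall: Northgate 748/1781 = 42.0%, Jefferson 655/1870 = 35.0% → Northgate
Northgate wins overall and in every student group — no reversal.

No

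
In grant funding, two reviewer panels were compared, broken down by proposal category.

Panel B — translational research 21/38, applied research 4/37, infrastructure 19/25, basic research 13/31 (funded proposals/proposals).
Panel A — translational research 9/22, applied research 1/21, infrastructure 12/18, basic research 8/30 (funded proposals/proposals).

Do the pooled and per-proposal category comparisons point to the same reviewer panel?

Translational research: Panel B 21/38 = 55.3%, Panel A 9/22 = 40.9% → Panel B
Applied research: Panel B 4/37 = 10.8%, Panel A 1/21 = 4.8% → Panel B
Infrastructure: Panel B 19/25 = 76.0%, Panel A 12/18 = 66.7% → Panel B
Basic research: Panel B 13/31 = 41.9%, Panel A 8/30 = 26.7% → Panel B
Overall: Panel B 57/131 = 43.5%, Panel A 30/91 = 33.0% → Panel B
Panel B wins overall and in every proposal group — no reversal.

Yes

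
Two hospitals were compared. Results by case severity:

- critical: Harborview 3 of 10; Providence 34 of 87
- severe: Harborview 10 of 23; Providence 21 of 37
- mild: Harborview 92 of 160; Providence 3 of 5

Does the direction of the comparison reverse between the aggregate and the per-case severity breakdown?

Critical: Harborview 3/10 = 30.0%, Providence 34/87 = 39.1% → Providence
Severe: Harborview 10/23 = 43.5%, Providence 21/37 = 56.8% → Providence
Mild: Harborview 92/160 = 57.5%, Providence 3/5 = 60.0% → Providence
Overall: Harborview 105/193 = 54.4%, Providence 58/129 = 45.0% → Harborview
Providence wins each case group but Harborview wins overall — the comparison reverses. Providence's patients skew toward critical, which has a lower base rate.

Yes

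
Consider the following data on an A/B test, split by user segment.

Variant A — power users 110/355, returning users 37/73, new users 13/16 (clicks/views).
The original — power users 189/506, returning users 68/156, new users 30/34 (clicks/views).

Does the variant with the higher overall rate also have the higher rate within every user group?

Power users: Variant A 110/355 = 31.0%, the original 189/506 = 37.4% → the original
Returning users: Variant A 37/73 = 50.7%, the original 68/156 = 43.6% → Variant A
New users: Variant A 13/16 = 81.2%, the original 30/34 = 88.2% → the original
Overall: Variant A 160/444 = 36.0%, the original 287/696 = 41.2% → the original
Neither sweeps: Variant A wins 1 of 3 groups, the original wins 2. The original wins overall but not every group — no Simpson reversal.

No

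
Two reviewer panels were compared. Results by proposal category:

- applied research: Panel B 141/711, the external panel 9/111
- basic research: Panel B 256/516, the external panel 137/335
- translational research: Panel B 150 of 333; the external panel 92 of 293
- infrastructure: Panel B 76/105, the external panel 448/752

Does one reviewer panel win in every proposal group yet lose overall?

Yes

Applied research: Panel B 141/711 = 19.8%, the external panel 9/111 = 8.1% → Panel B
Basic research: Panel B 256/516 = 49.6%, the external panel 137/335 = 40.9% → Panel B
Translational research: Panel B 150/333 = 45.0%, the external panel 92/293 = 31.4% → Panel B
Infrastructure: Panel B 76/105 = 72.4%, the external panel 448/752 = 59.6% → Panel B
Overall: Panel B 623/1665 = 37.4%, the external panel 686/1491 = 46.0% → the external panel
Panel B wins each proposal group but the external panel wins overall — the comparison reverses. Panel B's proposals skew toward applied research, which has a lower base rate.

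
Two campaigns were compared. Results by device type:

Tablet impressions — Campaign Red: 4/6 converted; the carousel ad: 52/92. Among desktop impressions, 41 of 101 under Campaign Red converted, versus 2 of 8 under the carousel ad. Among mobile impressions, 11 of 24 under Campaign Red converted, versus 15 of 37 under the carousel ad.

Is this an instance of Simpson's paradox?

Tablet: Campaign Red 4/6 = 66.7%, the carousel ad 52/92 = 56.5% → Campaign Red
Desktop: Campaign Red 41/101 = 40.6%, the carousel ad 2/8 = 25.0% → Campaign Red
Mobile: Campaign Red 11/24 = 45.8%, the carousel ad 15/37 = 40.5% → Campaign Red
Overall: Campaign Red 56/131 = 42.7%, the carousel ad 69/137 = 50.4% → the carousel ad
Campaign Red wins each device group but the carousel ad wins overall — the comparison reverses. Campaign Red's impressions skew toward desktop, which has a lower base rate.

Yes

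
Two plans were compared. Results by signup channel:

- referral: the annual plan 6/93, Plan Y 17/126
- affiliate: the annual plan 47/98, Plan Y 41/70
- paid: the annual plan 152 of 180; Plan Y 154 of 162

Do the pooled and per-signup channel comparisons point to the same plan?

Referral: the annual plan 6/93 = 6.5%, Plan Y 17/126 = 13.5% → Plan Y
Affiliate: the annual plan 47/98 = 48.0%, Plan Y 41/70 = 58.6% → Plan Y
Paid: the annual plan 152/180 = 84.4%, Plan Y 154/162 = 95.1% → Plan Y
Overall: the annual plan 205/371 = 55.3%, Plan Y 212/358 = 59.2% → Plan Y
Plan Y wins overall and in every signup group — no reversal.

Yes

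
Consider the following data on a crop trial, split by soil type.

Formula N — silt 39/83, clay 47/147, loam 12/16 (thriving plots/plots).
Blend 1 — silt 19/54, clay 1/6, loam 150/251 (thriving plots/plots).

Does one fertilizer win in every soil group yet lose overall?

Yes

Silt: Formula N 39/83 = 47.0%, Blend 1 19/54 = 35.2% → Formula N
Clay: Formula N 47/147 = 32.0%, Blend 1 1/6 = 16.7% → Formula N
Loam: Formula N 12/16 = 75.0%, Blend 1 150/251 = 59.8% → Formula N
Overall: Formula N 98/246 = 39.8%, Blend 1 170/311 = 54.7% → Blend 1
Formula N wins each soil group but Blend 1 wins overall — the comparison reverses. Formula N's plots skew toward clay, which has a lower base rate.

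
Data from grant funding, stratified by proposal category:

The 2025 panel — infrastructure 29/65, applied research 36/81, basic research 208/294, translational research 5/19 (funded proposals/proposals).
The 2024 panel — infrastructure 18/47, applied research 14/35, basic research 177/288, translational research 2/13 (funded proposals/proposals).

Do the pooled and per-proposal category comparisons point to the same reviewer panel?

Yes

Infrastructure: the 2025 panel 29/65 = 44.6%, the 2024 panel 18/47 = 38.3% → the 2025 panel
Applied research: the 2025 panel 36/81 = 44.4%, the 2024 panel 14/35 = 40.0% → the 2025 panel
Basic research: the 2025 panel 208/294 = 70.7%, the 2024 panel 177/288 = 61.5% → the 2025 panel
Translational research: the 2025 panel 5/19 = 26.3%, the 2024 panel 2/13 = 15.4% → the 2025 panel
Overall: the 2025 panel 278/459 = 60.6%, the 2024 panel 211/383 = 55.1% → the 2025 panel
The 2025 panel wins overall and in every proposal group — no reversal.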